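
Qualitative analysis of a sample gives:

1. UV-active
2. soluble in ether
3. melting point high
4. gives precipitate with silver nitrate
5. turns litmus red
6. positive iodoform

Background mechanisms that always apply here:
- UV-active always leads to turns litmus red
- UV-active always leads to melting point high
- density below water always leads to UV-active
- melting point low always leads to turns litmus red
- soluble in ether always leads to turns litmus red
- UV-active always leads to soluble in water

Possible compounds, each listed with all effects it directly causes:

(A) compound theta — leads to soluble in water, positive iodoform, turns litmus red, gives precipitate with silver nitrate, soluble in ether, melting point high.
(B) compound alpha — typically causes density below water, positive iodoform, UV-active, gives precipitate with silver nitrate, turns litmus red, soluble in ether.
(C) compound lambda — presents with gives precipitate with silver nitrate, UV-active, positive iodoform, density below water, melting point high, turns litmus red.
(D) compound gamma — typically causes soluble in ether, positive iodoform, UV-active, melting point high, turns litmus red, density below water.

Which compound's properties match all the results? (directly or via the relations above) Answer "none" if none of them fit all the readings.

For each candidate, compare predicted effects to what was observed:
(A) compound theta — UV-active -; soluble in ether +; melting point high +; gives precipitate with silver nitrate +; turns litmus red +; positive iodoform +
(B) compound alpha — accounts for every observation (melting point high via UV-active → melting point high)
(C) compound lambda — UV-active +; soluble in ether -; melting point high +; gives precipitate with silver nitrate +; turns litmus red +; positive iodoform +
(D) compound gamma — does not account for gives precipitate with silver nitrate
(B) is the only candidate with no mismatches.

B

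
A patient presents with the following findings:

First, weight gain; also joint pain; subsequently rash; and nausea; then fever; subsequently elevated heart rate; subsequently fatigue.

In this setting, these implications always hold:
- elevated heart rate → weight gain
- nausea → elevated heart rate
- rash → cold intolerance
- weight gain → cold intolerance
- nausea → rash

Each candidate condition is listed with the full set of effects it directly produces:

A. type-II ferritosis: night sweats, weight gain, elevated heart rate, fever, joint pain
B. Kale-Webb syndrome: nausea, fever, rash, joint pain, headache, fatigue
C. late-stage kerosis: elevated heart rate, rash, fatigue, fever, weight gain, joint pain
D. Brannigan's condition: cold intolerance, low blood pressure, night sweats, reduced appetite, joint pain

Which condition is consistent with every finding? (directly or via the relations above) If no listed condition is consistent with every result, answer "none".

B

Checking each candidate against the observations:
(A) type-II ferritosis — does not account for rash, nausea, fatigue
(B) Kale-Webb syndrome — accounts for every observation (weight gain via nausea → elevated heart rate → weight gain)
(C) late-stage kerosis — does not account for nausea
(D) Brannigan's condition — does not account for weight gain, rash, nausea, fever, elevated heart rate, fatigue
Only (B) is consistent with every observation.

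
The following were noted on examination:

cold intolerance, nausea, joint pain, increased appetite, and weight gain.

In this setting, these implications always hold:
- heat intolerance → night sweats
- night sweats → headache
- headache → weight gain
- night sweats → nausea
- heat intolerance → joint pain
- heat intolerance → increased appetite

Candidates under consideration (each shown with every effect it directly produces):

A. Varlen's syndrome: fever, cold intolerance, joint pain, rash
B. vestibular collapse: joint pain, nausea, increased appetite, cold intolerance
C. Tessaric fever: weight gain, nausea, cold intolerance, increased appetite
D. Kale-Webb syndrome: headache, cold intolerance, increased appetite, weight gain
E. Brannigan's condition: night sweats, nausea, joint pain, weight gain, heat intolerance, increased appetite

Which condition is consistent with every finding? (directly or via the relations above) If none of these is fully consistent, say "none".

For each candidate, compare predicted effects to what was observed:
(A) Varlen's syndrome — cold intolerance +; nausea -; joint pain +; increased appetite -; weight gain -
(B) vestibular collapse — cold intolerance +; nausea +; joint pain +; increased appetite +; weight gain -
(C) Tessaric fever — cold intolerance +; nausea +; joint pain -; increased appetite +; weight gain +
(D) Kale-Webb syndrome — cold intolerance +; nausea -; joint pain -; increased appetite +; weight gain +
(E) Brannigan's condition — fails on cold intolerance (predicts heat intolerance, not cold intolerance)
None of the listed candidates fits everything.

none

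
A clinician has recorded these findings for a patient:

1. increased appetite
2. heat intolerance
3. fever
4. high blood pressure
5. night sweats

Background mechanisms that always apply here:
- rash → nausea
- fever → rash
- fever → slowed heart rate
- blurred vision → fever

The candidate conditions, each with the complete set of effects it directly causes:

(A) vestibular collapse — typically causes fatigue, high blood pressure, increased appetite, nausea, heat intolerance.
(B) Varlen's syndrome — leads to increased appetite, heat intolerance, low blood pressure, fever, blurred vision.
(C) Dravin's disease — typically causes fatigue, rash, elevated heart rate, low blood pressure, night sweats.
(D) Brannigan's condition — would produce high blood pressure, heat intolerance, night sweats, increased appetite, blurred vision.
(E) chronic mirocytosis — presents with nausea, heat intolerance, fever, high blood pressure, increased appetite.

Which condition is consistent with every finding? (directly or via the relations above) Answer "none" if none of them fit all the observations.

D

Per-candidate check:
(A) vestibular collapse — does not account for fever, night sweats
(B) Varlen's syndrome — increased appetite +; heat intolerance +; fever +; high blood pressure -; night sweats -
(C) Dravin's disease — fails on increased appetite, heat intolerance, fever, high blood pressure (predicts low blood pressure, not high blood pressure)
(D) Brannigan's condition — accounts for every observation (fever by blurred vision → fever)
(E) chronic mirocytosis — does not account for night sweats
Only (D) is consistent with every observation.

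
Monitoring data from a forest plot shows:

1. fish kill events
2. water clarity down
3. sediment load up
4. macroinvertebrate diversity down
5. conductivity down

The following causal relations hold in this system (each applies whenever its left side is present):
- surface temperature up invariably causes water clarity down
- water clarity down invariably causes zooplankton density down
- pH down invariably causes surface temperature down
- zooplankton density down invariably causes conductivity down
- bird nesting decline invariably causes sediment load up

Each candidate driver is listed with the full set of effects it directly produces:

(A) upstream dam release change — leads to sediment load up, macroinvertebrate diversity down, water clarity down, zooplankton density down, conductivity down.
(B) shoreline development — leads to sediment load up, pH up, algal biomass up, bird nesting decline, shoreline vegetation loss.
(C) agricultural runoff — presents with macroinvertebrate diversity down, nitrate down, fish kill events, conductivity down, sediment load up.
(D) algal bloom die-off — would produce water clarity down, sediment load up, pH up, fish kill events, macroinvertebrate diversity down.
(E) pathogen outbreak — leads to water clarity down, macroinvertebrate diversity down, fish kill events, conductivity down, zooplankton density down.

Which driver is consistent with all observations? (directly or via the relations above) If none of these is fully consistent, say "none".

For each candidate, compare predicted effects to what was observed:
(A) upstream dam release change — fish kill events miss; water clarity down match; sediment load up match; macroinvertebrate diversity down match; conductivity down match
(B) shoreline development — does not account for fish kill events, water clarity down, macroinvertebrate diversity down, conductivity down
(C) agricultural runoff — does not account for water clarity down
(D) algal bloom die-off — fish kill events match; water clarity down match; sediment load up match; macroinvertebrate diversity down match; conductivity down match (through water clarity down → zooplankton density down → conductivity down)
(E) pathogen outbreak — fish kill events match; water clarity down match; sediment load up miss; macroinvertebrate diversity down match; conductivity down match
Only (D) is consistent with every observation.

D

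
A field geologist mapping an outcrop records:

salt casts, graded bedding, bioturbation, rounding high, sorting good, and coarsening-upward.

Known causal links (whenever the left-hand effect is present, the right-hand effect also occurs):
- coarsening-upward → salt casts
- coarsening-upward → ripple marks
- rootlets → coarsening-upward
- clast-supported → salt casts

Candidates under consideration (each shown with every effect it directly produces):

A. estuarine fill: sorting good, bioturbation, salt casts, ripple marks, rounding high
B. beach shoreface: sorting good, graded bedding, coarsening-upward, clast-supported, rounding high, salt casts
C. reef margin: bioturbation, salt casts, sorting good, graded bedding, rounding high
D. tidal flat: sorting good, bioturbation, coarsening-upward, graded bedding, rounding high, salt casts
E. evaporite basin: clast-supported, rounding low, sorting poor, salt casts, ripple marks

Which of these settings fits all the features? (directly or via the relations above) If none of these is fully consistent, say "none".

D

Testing each hypothesis:
(A) estuarine fill — does not account for graded bedding, coarsening-upward
(B) beach shoreface — does not account for bioturbation
(C) reef margin — salt casts ✓; graded bedding ✓; bioturbation ✓; rounding high ✓; sorting good ✓; coarsening-upward ✗
(D) tidal flat — accounts for every observation
(E) evaporite basin — salt casts ✓; graded bedding ✗; bioturbation ✗; rounding high ✗; sorting good ✗; coarsening-upward ✗
(D) is the only candidate with no mismatches.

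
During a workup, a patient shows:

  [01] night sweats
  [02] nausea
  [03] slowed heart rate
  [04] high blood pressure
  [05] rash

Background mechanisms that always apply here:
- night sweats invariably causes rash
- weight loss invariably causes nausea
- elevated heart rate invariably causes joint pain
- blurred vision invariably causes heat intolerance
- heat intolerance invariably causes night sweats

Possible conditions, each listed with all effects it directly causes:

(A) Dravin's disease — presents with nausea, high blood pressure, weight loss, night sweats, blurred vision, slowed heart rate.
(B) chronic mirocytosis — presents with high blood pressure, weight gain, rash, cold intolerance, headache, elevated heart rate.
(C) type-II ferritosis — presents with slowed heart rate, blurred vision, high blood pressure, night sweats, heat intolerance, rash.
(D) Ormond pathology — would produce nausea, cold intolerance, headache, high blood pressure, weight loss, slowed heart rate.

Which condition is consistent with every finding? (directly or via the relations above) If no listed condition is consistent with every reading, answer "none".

A

Per-candidate check:
(A) Dravin's disease — accounts for every observation (rash by night sweats → rash)
(B) chronic mirocytosis — night sweats miss; nausea miss; slowed heart rate miss; high blood pressure match; rash match
(C) type-II ferritosis — night sweats match; nausea miss; slowed heart rate match; high blood pressure match; rash match
(D) Ormond pathology — night sweats miss; nausea match; slowed heart rate match; high blood pressure match; rash miss
(A) is the only candidate with no mismatches.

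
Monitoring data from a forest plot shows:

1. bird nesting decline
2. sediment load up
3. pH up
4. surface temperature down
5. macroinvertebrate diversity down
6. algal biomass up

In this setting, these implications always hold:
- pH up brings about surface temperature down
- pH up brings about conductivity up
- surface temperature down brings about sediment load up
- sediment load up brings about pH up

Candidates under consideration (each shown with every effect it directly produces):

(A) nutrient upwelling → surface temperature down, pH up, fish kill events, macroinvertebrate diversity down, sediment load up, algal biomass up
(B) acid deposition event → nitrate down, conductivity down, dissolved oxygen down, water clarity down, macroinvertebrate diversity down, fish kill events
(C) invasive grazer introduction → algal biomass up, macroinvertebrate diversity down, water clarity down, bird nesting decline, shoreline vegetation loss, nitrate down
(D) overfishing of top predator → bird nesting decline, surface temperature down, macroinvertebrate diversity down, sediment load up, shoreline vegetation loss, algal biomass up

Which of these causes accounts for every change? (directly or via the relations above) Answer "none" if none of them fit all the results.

D

Testing each hypothesis:
(A) nutrient upwelling — bird nesting decline ✗; sediment load up ✓; pH up ✓; surface temperature down ✓; macroinvertebrate diversity down ✓; algal biomass up ✓
(B) acid deposition event — bird nesting decline ✗; sediment load up ✗; pH up ✗; surface temperature down ✗; macroinvertebrate diversity down ✓; algal biomass up ✗
(C) invasive grazer introduction — does not account for sediment load up, pH up, surface temperature down
(D) overfishing of top predator — bird nesting decline ✓; sediment load up ✓; pH up ✓ (through sediment load up → pH up); surface temperature down ✓; macroinvertebrate diversity down ✓; algal biomass up ✓
(D) is the only candidate with no mismatches.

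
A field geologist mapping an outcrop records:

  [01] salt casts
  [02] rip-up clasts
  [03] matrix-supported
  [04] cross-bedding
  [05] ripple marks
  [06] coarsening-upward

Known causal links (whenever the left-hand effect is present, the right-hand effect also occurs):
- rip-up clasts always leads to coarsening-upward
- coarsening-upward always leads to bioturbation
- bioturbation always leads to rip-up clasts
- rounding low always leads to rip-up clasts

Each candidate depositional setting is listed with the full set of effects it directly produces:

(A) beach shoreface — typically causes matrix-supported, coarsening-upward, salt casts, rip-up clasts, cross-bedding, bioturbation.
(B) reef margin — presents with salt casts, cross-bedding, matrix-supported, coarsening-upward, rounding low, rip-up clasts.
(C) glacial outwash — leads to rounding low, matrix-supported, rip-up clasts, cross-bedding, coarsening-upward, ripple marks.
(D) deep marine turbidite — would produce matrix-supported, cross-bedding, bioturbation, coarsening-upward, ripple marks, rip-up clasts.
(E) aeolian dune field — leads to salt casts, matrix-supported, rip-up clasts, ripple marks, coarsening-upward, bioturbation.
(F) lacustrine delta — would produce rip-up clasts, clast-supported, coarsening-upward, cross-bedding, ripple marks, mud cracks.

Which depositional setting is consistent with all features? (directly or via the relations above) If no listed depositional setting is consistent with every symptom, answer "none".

none

For each candidate, compare predicted effects to what was observed:
(A) beach shoreface — salt casts +; rip-up clasts +; matrix-supported +; cross-bedding +; ripple marks -; coarsening-upward +
(B) reef margin — salt casts +; rip-up clasts +; matrix-supported +; cross-bedding +; ripple marks -; coarsening-upward +
(C) glacial outwash — salt casts -; rip-up clasts +; matrix-supported +; cross-bedding +; ripple marks +; coarsening-upward +
(D) deep marine turbidite — salt casts -; rip-up clasts +; matrix-supported +; cross-bedding +; ripple marks +; coarsening-upward +
(E) aeolian dune field — does not account for cross-bedding
(F) lacustrine delta — salt casts -; rip-up clasts +; matrix-supported -; cross-bedding +; ripple marks +; coarsening-upward +
No candidate is consistent with all observations.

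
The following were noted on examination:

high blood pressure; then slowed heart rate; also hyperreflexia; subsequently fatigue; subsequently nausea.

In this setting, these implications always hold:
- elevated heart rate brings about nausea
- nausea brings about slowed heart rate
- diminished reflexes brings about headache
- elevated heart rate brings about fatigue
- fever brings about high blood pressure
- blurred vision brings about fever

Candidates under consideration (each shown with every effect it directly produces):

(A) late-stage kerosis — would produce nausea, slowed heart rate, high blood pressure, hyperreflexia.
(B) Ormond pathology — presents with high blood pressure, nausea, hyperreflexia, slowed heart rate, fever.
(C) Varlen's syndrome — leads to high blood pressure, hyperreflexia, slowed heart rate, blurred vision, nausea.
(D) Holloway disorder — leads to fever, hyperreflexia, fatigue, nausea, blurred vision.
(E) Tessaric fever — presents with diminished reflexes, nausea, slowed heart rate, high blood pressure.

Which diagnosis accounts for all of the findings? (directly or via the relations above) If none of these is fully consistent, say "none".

For each candidate, compare predicted effects to what was observed:
(A) late-stage kerosis — does not account for fatigue
(B) Ormond pathology — does not account for fatigue
(C) Varlen's syndrome — high blood pressure yes; slowed heart rate yes; hyperreflexia yes; fatigue NO; nausea yes
(D) Holloway disorder — high blood pressure yes (via fever → high blood pressure); slowed heart rate yes (via nausea → slowed heart rate); hyperreflexia yes; fatigue yes; nausea yes
(E) Tessaric fever — high blood pressure yes; slowed heart rate yes; hyperreflexia NO; fatigue NO; nausea yes
(D) is the only candidate with no mismatches.

D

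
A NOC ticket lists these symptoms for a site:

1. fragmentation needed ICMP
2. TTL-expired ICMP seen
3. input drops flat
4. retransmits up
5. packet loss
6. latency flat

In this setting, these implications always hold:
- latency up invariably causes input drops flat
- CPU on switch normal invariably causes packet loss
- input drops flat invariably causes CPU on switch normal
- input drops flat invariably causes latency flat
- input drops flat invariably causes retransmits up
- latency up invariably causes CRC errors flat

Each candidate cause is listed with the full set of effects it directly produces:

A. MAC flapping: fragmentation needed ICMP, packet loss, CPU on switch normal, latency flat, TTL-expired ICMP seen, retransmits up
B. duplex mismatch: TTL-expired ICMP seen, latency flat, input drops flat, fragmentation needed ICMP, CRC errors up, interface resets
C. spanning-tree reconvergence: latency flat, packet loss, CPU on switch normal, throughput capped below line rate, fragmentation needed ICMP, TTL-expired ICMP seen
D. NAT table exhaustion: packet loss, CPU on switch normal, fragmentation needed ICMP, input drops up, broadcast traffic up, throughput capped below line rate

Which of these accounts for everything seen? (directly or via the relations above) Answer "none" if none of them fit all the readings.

B

For each candidate, compare predicted effects to what was observed:
(A) MAC flapping — fragmentation needed ICMP yes; TTL-expired ICMP seen yes; input drops flat NO; retransmits up yes; packet loss yes; latency flat yes
(B) duplex mismatch — fragmentation needed ICMP yes; TTL-expired ICMP seen yes; input drops flat yes; retransmits up yes (via input drops flat → retransmits up); packet loss yes (via input drops flat → CPU on switch normal → packet loss); latency flat yes
(C) spanning-tree reconvergence — does not account for input drops flat, retransmits up
(D) NAT table exhaustion — fragmentation needed ICMP yes; TTL-expired ICMP seen NO; input drops flat NO; retransmits up NO; packet loss yes; latency flat NO
Only (B) is consistent with every observation.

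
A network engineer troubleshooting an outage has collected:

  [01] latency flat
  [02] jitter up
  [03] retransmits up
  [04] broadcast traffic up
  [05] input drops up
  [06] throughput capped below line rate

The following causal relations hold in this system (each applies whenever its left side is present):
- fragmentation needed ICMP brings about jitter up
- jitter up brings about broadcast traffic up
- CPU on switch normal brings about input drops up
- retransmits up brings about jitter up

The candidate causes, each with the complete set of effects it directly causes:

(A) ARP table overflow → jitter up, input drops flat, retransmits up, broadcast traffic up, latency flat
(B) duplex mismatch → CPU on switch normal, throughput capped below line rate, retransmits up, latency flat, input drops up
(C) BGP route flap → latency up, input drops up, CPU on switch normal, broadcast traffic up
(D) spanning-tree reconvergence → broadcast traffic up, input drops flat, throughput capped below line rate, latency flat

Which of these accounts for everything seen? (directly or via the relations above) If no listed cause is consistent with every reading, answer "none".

B

Testing each hypothesis:
(A) ARP table overflow — fails on input drops up, throughput capped below line rate (predicts input drops flat, not input drops up)
(B) duplex mismatch — accounts for every observation (jitter up by retransmits up → jitter up)
(C) BGP route flap — latency flat -; jitter up -; retransmits up -; broadcast traffic up +; input drops up +; throughput capped below line rate -
(D) spanning-tree reconvergence — fails on jitter up, retransmits up, input drops up (predicts input drops flat, not input drops up)
(B) is the only candidate with no mismatches.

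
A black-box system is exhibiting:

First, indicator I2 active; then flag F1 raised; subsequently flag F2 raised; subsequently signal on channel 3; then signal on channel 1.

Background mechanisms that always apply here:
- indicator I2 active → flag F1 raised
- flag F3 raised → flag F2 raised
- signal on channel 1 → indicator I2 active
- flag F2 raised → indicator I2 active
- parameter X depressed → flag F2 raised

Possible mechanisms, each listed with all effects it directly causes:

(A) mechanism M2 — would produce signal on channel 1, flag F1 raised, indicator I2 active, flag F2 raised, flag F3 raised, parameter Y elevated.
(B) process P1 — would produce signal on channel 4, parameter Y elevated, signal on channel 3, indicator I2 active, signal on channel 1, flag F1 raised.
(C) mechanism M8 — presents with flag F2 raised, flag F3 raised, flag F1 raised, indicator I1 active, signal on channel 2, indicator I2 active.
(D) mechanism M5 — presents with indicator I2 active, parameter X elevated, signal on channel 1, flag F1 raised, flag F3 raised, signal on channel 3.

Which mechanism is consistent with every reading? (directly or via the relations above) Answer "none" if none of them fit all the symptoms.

Testing each hypothesis:
(A) mechanism M2 — indicator I2 active match; flag F1 raised match; flag F2 raised match; signal on channel 3 miss; signal on channel 1 match
(B) process P1 — does not account for flag F2 raised
(C) mechanism M8 — does not account for signal on channel 3, signal on channel 1
(D) mechanism M5 — indicator I2 active match; flag F1 raised match; flag F2 raised match (by flag F3 raised → flag F2 raised); signal on channel 3 match; signal on channel 1 match
(D) is the only candidate with no mismatches.

D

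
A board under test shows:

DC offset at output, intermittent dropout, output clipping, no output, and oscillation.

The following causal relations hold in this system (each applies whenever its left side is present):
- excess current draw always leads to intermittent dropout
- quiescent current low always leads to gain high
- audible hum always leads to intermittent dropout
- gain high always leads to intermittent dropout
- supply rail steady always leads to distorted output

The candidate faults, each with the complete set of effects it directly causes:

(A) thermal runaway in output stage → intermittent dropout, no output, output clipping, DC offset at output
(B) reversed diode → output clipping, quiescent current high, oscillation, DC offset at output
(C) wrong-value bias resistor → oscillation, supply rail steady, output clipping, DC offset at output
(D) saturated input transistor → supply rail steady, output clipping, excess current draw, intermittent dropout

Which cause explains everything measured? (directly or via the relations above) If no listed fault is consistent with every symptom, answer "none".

none

Per-candidate check:
(A) thermal runaway in output stage — does not account for oscillation
(B) reversed diode — does not account for intermittent dropout, no output
(C) wrong-value bias resistor — DC offset at output ✓; intermittent dropout ✗; output clipping ✓; no output ✗; oscillation ✓
(D) saturated input transistor — does not account for DC offset at output, no output, oscillation
None of the listed candidates fits everything.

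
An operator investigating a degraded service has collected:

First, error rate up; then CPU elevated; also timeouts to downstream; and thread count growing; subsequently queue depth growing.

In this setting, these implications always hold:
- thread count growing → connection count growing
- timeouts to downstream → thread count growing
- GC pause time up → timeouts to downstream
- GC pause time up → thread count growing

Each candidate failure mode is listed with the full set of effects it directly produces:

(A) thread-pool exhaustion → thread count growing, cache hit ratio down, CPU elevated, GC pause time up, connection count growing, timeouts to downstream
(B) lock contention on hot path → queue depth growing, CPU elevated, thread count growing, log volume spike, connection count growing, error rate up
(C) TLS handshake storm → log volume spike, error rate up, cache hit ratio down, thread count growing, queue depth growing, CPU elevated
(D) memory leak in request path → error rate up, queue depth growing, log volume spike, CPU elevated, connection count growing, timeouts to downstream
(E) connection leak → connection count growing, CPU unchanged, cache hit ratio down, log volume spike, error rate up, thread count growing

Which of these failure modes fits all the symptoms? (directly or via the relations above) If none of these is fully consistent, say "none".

D

For each candidate, compare predicted effects to what was observed:
(A) thread-pool exhaustion — error rate up -; CPU elevated +; timeouts to downstream +; thread count growing +; queue depth growing -
(B) lock contention on hot path — does not account for timeouts to downstream
(C) TLS handshake storm — error rate up +; CPU elevated +; timeouts to downstream -; thread count growing +; queue depth growing +
(D) memory leak in request path — error rate up +; CPU elevated +; timeouts to downstream +; thread count growing + (by timeouts to downstream → thread count growing); queue depth growing +
(E) connection leak — error rate up +; CPU elevated -; timeouts to downstream -; thread count growing +; queue depth growing -
Only (D) is consistent with every observation.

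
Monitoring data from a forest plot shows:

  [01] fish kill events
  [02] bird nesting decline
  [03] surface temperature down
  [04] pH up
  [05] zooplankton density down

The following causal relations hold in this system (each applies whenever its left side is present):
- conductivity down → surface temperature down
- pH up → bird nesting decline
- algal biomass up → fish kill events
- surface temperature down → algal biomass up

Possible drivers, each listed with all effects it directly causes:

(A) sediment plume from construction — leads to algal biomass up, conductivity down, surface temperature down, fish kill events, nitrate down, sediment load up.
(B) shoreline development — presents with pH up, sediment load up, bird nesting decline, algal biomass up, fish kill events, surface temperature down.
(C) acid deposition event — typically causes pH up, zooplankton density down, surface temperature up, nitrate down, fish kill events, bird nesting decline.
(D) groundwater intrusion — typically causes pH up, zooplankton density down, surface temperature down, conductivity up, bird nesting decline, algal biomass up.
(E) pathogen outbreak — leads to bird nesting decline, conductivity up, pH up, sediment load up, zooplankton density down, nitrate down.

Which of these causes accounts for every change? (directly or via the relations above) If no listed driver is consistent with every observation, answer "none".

D

Per-candidate check:
(A) sediment plume from construction — fish kill events yes; bird nesting decline NO; surface temperature down yes; pH up NO; zooplankton density down NO
(B) shoreline development — does not account for zooplankton density down
(C) acid deposition event — fish kill events yes; bird nesting decline yes; surface temperature down NO; pH up yes; zooplankton density down yes
(D) groundwater intrusion — accounts for every observation (fish kill events by algal biomass up → fish kill events)
(E) pathogen outbreak — does not account for fish kill events, surface temperature down
Only (D) is consistent with every observation.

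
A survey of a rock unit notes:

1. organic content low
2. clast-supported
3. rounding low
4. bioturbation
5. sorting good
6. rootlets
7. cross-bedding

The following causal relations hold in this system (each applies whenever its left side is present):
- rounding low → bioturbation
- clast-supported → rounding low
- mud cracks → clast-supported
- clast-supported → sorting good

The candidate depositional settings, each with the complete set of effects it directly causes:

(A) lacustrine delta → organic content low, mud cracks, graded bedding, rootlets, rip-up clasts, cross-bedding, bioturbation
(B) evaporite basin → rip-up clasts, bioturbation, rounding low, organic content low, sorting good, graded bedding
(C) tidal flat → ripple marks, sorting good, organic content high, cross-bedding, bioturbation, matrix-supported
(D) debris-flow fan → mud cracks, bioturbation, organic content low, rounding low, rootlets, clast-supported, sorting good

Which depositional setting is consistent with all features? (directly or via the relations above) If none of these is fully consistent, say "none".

Checking each candidate against the observations:
(A) lacustrine delta — organic content low match; clast-supported match (through mud cracks → clast-supported); rounding low match (through mud cracks → clast-supported → rounding low); bioturbation match; sorting good match (through mud cracks → clast-supported → sorting good); rootlets match; cross-bedding match
(B) evaporite basin — organic content low match; clast-supported miss; rounding low match; bioturbation match; sorting good match; rootlets miss; cross-bedding miss
(C) tidal flat — fails on organic content low, clast-supported, rounding low, rootlets (predicts organic content high, not organic content low; predicts matrix-supported, not clast-supported)
(D) debris-flow fan — organic content low match; clast-supported match; rounding low match; bioturbation match; sorting good match; rootlets match; cross-bedding miss
(A) alone accounts for all the evidence.

A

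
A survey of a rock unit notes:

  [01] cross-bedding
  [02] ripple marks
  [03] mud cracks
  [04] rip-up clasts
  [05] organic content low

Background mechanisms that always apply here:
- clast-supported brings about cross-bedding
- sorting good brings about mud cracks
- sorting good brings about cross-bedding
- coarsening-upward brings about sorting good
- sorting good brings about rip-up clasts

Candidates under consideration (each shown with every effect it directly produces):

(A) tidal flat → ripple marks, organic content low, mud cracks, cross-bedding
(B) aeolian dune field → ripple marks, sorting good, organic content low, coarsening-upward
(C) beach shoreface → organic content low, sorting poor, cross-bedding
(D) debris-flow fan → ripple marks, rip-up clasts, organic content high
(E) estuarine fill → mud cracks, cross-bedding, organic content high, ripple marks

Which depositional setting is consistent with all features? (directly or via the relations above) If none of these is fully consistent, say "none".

B

Testing each hypothesis:
(A) tidal flat — cross-bedding match; ripple marks match; mud cracks match; rip-up clasts miss; organic content low match
(B) aeolian dune field — accounts for every observation (cross-bedding by sorting good → cross-bedding)
(C) beach shoreface — cross-bedding match; ripple marks miss; mud cracks miss; rip-up clasts miss; organic content low match
(D) debris-flow fan — fails on cross-bedding, mud cracks, organic content low (predicts organic content high, not organic content low)
(E) estuarine fill — fails on rip-up clasts, organic content low (predicts organic content high, not organic content low)
(B) alone accounts for all the evidence.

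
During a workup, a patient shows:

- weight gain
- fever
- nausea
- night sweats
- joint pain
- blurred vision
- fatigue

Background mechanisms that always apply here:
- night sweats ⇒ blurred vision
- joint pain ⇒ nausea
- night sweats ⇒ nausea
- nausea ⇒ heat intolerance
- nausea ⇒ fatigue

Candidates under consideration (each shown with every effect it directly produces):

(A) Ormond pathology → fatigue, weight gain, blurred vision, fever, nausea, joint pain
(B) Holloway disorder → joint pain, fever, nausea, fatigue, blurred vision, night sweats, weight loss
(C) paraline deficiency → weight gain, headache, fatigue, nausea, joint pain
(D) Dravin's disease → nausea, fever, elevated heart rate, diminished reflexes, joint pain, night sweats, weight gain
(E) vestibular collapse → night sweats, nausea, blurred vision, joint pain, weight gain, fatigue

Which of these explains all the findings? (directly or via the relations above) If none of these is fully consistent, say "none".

D

For each candidate, compare predicted effects to what was observed:
(A) Ormond pathology — weight gain +; fever +; nausea +; night sweats -; joint pain +; blurred vision +; fatigue +
(B) Holloway disorder — fails on weight gain (predicts weight loss, not weight gain)
(C) paraline deficiency — does not account for fever, night sweats, blurred vision
(D) Dravin's disease — accounts for every observation (blurred vision via night sweats → blurred vision)
(E) vestibular collapse — does not account for fever
(D) alone accounts for all the evidence.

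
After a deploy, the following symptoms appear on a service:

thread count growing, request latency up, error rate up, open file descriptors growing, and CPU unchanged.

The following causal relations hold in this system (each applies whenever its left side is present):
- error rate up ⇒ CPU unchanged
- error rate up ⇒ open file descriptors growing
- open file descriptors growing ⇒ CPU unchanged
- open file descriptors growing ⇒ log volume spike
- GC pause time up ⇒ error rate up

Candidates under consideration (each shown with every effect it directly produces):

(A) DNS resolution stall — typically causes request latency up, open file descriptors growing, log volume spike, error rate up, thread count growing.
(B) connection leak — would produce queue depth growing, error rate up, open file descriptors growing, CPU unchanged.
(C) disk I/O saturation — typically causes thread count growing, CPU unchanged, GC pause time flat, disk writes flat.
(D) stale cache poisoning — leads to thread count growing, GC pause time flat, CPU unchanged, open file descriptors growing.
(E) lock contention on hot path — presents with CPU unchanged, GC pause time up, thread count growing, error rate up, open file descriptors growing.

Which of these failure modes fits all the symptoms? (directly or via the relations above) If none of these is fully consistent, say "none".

A

Testing each hypothesis:
(A) DNS resolution stall — thread count growing yes; request latency up yes; error rate up yes; open file descriptors growing yes; CPU unchanged yes (through open file descriptors growing → CPU unchanged)
(B) connection leak — thread count growing NO; request latency up NO; error rate up yes; open file descriptors growing yes; CPU unchanged yes
(C) disk I/O saturation — does not account for request latency up, error rate up, open file descriptors growing
(D) stale cache poisoning — thread count growing yes; request latency up NO; error rate up NO; open file descriptors growing yes; CPU unchanged yes
(E) lock contention on hot path — does not account for request latency up
(A) alone accounts for all the evidence.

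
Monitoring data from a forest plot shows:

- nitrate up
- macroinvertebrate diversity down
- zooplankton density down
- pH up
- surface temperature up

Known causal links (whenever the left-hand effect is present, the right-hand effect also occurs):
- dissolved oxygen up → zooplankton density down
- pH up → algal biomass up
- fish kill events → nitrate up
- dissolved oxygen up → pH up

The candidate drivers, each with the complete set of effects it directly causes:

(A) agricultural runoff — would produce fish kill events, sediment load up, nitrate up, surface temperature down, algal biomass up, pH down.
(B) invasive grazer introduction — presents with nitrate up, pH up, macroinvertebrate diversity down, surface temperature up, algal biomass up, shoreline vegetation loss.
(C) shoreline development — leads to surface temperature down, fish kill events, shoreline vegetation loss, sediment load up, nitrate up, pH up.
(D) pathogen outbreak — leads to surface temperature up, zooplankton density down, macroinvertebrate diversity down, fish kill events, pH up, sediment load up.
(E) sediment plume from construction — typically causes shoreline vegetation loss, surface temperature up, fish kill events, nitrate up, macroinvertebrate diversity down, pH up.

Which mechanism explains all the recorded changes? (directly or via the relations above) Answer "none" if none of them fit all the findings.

For each candidate, compare predicted effects to what was observed:
(A) agricultural runoff — nitrate up +; macroinvertebrate diversity down -; zooplankton density down -; pH up -; surface temperature up -
(B) invasive grazer introduction — nitrate up +; macroinvertebrate diversity down +; zooplankton density down -; pH up +; surface temperature up +
(C) shoreline development — fails on macroinvertebrate diversity down, zooplankton density down, surface temperature up (predicts surface temperature down, not surface temperature up)
(D) pathogen outbreak — nitrate up + (by fish kill events → nitrate up); macroinvertebrate diversity down +; zooplankton density down +; pH up +; surface temperature up +
(E) sediment plume from construction — nitrate up +; macroinvertebrate diversity down +; zooplankton density down -; pH up +; surface temperature up +
(D) alone accounts for all the evidence.

D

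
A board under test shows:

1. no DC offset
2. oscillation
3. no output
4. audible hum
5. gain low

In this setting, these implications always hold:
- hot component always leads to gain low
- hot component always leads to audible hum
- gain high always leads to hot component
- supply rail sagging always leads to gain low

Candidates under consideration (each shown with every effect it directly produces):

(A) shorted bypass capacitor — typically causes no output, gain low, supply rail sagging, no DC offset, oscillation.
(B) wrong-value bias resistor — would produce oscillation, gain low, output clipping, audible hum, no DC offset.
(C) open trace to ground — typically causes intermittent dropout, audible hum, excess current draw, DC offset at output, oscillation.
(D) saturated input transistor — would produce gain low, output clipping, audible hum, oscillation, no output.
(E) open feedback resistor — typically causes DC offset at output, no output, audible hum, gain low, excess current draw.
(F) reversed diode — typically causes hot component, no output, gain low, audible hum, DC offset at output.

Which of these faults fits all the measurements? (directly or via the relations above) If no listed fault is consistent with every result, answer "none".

none

Testing each hypothesis:
(A) shorted bypass capacitor — no DC offset yes; oscillation yes; no output yes; audible hum NO; gain low yes
(B) wrong-value bias resistor — no DC offset yes; oscillation yes; no output NO; audible hum yes; gain low yes
(C) open trace to ground — no DC offset NO; oscillation yes; no output NO; audible hum yes; gain low NO
(D) saturated input transistor — no DC offset NO; oscillation yes; no output yes; audible hum yes; gain low yes
(E) open feedback resistor — fails on no DC offset, oscillation (predicts DC offset at output, not no DC offset)
(F) reversed diode — no DC offset NO; oscillation NO; no output yes; audible hum yes; gain low yes
None of the listed candidates fits everything.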